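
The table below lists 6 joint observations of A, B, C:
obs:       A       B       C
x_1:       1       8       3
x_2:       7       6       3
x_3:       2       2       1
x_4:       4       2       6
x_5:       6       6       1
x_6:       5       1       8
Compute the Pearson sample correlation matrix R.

Step 1 — column means:
  mean(A) = (1 + 7 + 2 + 4 + 6 + 5) / 6 = 25/6 = 4.1667
  mean(B) = (8 + 6 + 2 + 2 + 6 + 1) / 6 = 25/6 = 4.1667
  mean(C) = (3 + 3 + 1 + 6 + 1 + 8) / 6 = 22/6 = 3.6667

Step 2 — sample variances and covariances s[i,j] = (1/(n-1)) · Σ_k (x_{k,i} - mean_i) · (x_{k,j} - mean_j), with n-1 = 5:
  s[A,A] = ((-3.1667)·(-3.1667) + (2.8333)·(2.8333) + (-2.1667)·(-2.1667) + (-0.1667)·(-0.1667) + (1.8333)·(1.8333) + (0.8333)·(0.8333)) / 5 = 26.8333/5 = 5.3667
  s[A,B] = ((-3.1667)·(3.8333) + (2.8333)·(1.8333) + (-2.1667)·(-2.1667) + (-0.1667)·(-2.1667) + (1.8333)·(1.8333) + (0.8333)·(-3.1667)) / 5 = -1.1667/5 = -0.2333
  s[A,C] = ((-3.1667)·(-0.6667) + (2.8333)·(-0.6667) + (-2.1667)·(-2.6667) + (-0.1667)·(2.3333) + (1.8333)·(-2.6667) + (0.8333)·(4.3333)) / 5 = 4.3333/5 = 0.8667
  s[B,B] = ((3.8333)·(3.8333) + (1.8333)·(1.8333) + (-2.1667)·(-2.1667) + (-2.1667)·(-2.1667) + (1.8333)·(1.8333) + (-3.1667)·(-3.1667)) / 5 = 40.8333/5 = 8.1667
  s[B,C] = ((3.8333)·(-0.6667) + (1.8333)·(-0.6667) + (-2.1667)·(-2.6667) + (-2.1667)·(2.3333) + (1.8333)·(-2.6667) + (-3.1667)·(4.3333)) / 5 = -21.6667/5 = -4.3333
  s[C,C] = ((-0.6667)·(-0.6667) + (-0.6667)·(-0.6667) + (-2.6667)·(-2.6667) + (2.3333)·(2.3333) + (-2.6667)·(-2.6667) + (4.3333)·(4.3333)) / 5 = 39.3333/5 = 7.8667
  Sample standard deviations s_i = √(s[i,i]):
  s(A) = √(5.3667) = 2.3166
  s(B) = √(8.1667) = 2.8577
  s(C) = √(7.8667) = 2.8048

Step 3 — r_{ij} = s_{ij} / (s_i · s_j):
  r[A,A] = 1 (diagonal).
  r[A,B] = -0.2333 / (2.3166 · 2.8577) = -0.2333 / 6.6203 = -0.0352
  r[A,C] = 0.8667 / (2.3166 · 2.8048) = 0.8667 / 6.4975 = 0.1334
  r[B,B] = 1 (diagonal).
  r[B,C] = -4.3333 / (2.8577 · 2.8048) = -4.3333 / 8.0153 = -0.5406
  r[C,C] = 1 (diagonal).

R is symmetric with unit diagonal. Assembling:

R = [[1, -0.0352, 0.1334],
 [-0.0352, 1, -0.5406],
 [0.1334, -0.5406, 1]]


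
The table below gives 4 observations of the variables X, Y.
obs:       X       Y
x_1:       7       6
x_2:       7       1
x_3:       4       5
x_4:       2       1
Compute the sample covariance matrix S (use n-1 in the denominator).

Step 1 — column means:
  mean(X) = (7 + 7 + 4 + 2) / 4 = 20/4 = 5
  mean(Y) = (6 + 1 + 5 + 1) / 4 = 13/4 = 3.25

Step 2 — sample covariance S[i,j] = (1/(n-1)) · Σ_k (x_{k,i} - mean_i) · (x_{k,j} - mean_j), with n-1 = 3.
  S[X,X] = ((2)·(2) + (2)·(2) + (-1)·(-1) + (-3)·(-3)) / 3 = 18/3 = 6
  S[X,Y] = ((2)·(2.75) + (2)·(-2.25) + (-1)·(1.75) + (-3)·(-2.25)) / 3 = 6/3 = 2
  S[Y,Y] = ((2.75)·(2.75) + (-2.25)·(-2.25) + (1.75)·(1.75) + (-2.25)·(-2.25)) / 3 = 20.75/3 = 6.9167

S is symmetric (S[j,i] = S[i,j]). Assembling:

S = [[6, 2],
 [2, 6.9167]]


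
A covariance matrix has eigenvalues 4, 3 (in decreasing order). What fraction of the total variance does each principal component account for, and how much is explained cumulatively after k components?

Step 1 — total variance = trace(Sigma) = Σ λ_i = 4 + 3 = 7.

Step 2 — fraction explained by component i = λ_i / Σ λ:
  PC1: 4/7 = 0.5714
  PC2: 3/7 = 0.4286

Step 3 — cumulative fraction after k components = (λ_1 + ... + λ_k) / Σ λ:
  k = 1: 4/7 = 0.5714
  k = 2: (4 + 3)/7 = 7/7 = 1

Summary (fraction, with percent):

explained: PC1 0.5714 (57.14%), PC2 0.4286 (42.86%);  cumulative: 0.5714, 1


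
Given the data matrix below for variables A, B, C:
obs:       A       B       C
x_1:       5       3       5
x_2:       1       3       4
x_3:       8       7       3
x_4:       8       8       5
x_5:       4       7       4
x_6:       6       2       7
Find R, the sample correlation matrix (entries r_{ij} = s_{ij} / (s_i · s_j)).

Step 1 — column means:
  mean(A) = (5 + 1 + 8 + 8 + 4 + 6) / 6 = 32/6 = 5.3333
  mean(B) = (3 + 3 + 7 + 8 + 7 + 2) / 6 = 30/6 = 5
  mean(C) = (5 + 4 + 3 + 5 + 4 + 7) / 6 = 28/6 = 4.6667

Step 2 — sample variances and covariances s[i,j] = (1/(n-1)) · Σ_k (x_{k,i} - mean_i) · (x_{k,j} - mean_j), with n-1 = 5:
  s[A,A] = ((-0.3333)·(-0.3333) + (-4.3333)·(-4.3333) + (2.6667)·(2.6667) + (2.6667)·(2.6667) + (-1.3333)·(-1.3333) + (0.6667)·(0.6667)) / 5 = 35.3333/5 = 7.0667
  s[A,B] = ((-0.3333)·(-2) + (-4.3333)·(-2) + (2.6667)·(2) + (2.6667)·(3) + (-1.3333)·(2) + (0.6667)·(-3)) / 5 = 18/5 = 3.6
  s[A,C] = ((-0.3333)·(0.3333) + (-4.3333)·(-0.6667) + (2.6667)·(-1.6667) + (2.6667)·(0.3333) + (-1.3333)·(-0.6667) + (0.6667)·(2.3333)) / 5 = 1.6667/5 = 0.3333
  s[B,B] = ((-2)·(-2) + (-2)·(-2) + (2)·(2) + (3)·(3) + (2)·(2) + (-3)·(-3)) / 5 = 34/5 = 6.8
  s[B,C] = ((-2)·(0.3333) + (-2)·(-0.6667) + (2)·(-1.6667) + (3)·(0.3333) + (2)·(-0.6667) + (-3)·(2.3333)) / 5 = -10/5 = -2
  s[C,C] = ((0.3333)·(0.3333) + (-0.6667)·(-0.6667) + (-1.6667)·(-1.6667) + (0.3333)·(0.3333) + (-0.6667)·(-0.6667) + (2.3333)·(2.3333)) / 5 = 9.3333/5 = 1.8667
  Sample standard deviations s_i = √(s[i,i]):
  s(A) = √(7.0667) = 2.6583
  s(B) = √(6.8) = 2.6077
  s(C) = √(1.8667) = 1.3663

Step 3 — r_{ij} = s_{ij} / (s_i · s_j):
  r[A,A] = 1 (diagonal).
  r[A,B] = 3.6 / (2.6583 · 2.6077) = 3.6 / 6.9321 = 0.5193
  r[A,C] = 0.3333 / (2.6583 · 1.3663) = 0.3333 / 3.632 = 0.0918
  r[B,B] = 1 (diagonal).
  r[B,C] = -2 / (2.6077 · 1.3663) = -2 / 3.5628 = -0.5614
  r[C,C] = 1 (diagonal).

R is symmetric with unit diagonal. Assembling:

R = [[1, 0.5193, 0.0918],
 [0.5193, 1, -0.5614],
 [0.0918, -0.5614, 1]]


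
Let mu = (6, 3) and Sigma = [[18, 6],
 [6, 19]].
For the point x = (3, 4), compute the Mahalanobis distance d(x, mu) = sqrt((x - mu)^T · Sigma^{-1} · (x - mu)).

Step 1 — centre the observation: (x - mu) = (-3, 1).

Step 2 — invert Sigma. det(Sigma) = 18·19 - (6)² = 306.
  Sigma^{-1} = (1/det) · [[d, -b], [-b, a]] = [[0.0621, -0.0196],
 [-0.0196, 0.0588]].

Step 3 — form the quadratic (x - mu)^T · Sigma^{-1} · (x - mu):
  Sigma^{-1} · (x - mu) = (-0.2059, 0.1176).
  (x - mu)^T · [Sigma^{-1} · (x - mu)] = (-3)·(-0.2059) + (1)·(0.1176) = 0.7353.

Step 4 — take square root: d = √(0.7353) ≈ 0.8575.

d(x, mu) = √(0.7353) ≈ 0.8575


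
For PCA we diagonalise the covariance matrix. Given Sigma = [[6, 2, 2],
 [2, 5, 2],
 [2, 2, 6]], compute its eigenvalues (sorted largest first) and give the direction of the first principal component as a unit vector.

Step 1 — characteristic polynomial p(λ) = det(λI - Sigma) = λ³ - tr·λ² + c_1·λ - det, where tr = trace, c_1 = sum of the principal 2×2 minors, det = det(Sigma):
  tr = 6 + 5 + 6 = 17,
  c_1 = (6·5 - (2)²) + (6·6 - (2)²) + (5·6 - (2)²) = 26 + 32 + 26 = 84,
  det = 6·(5·6 - (2)²) - (2)·((2)·6 - (2)·(2)) + (2)·((2)·(2) - 5·(2)) = 6·(26) - (2)·(8) + (2)·(-6) = 128.
  So p(λ) = λ³ - 17λ² + 84λ - 128.
Step 2 — look for an integer root (rational root theorem: any rational root is an integer divisor of 128). Testing λ = 4:
  p(4) = 64 - 272 + 336 - 128 = 0  ✓
  Dividing out (λ - 4): p(λ) = (λ - 4)(λ² - 13λ + 32).
Step 3 — remaining eigenvalues from the quadratic λ² - 13λ + 32 = 0:
  Δ = 13² - 4·32 = 169 - 128 = 41,  λ = (13 ± √41)/2 = (13 ± 6.4031)/2 ≈ 9.7016 or 3.2984.
  Sorted: λ_1 = 9.7016,  λ_2 = 4,  λ_3 = 3.2984  (check: sum = 17 = tr ✓).

Step 4 — unit eigenvector for λ_1 ≈ 9.7016: v spans the null space of (Sigma - λ_1 I), whose rows are
  r_1 = (-3.7016, 2, 2),  r_2 = (2, -4.7016, 2),  r_3 = (2, 2, -3.7016).
  v is orthogonal to every row, so take v ∝ r_1 × r_2 = ((2)·(2) - (2)·(-4.7016), (2)·(2) - (-3.7016)·(2), (-3.7016)·(-4.7016) - (2)·(2)) ≈ (13.4031, 11.4031, 13.4031).
  Let u = (13.4031, 11.4031, 13.4031).
  ||u|| = √((13.4031)² + (11.4031)² + (13.4031)²) = √(489.3187) ≈ 22.1205,  v_1 = u/||u|| ≈ (0.6059, 0.5155, 0.6059) (||v_1|| = 1).

λ_1 = 9.7016,  λ_2 = 4,  λ_3 = 3.2984;  v_1 ≈ (0.6059, 0.5155, 0.6059)


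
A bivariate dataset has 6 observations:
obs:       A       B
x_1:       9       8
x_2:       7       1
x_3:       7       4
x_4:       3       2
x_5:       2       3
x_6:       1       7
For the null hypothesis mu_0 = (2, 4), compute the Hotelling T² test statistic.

Step 1 — sample mean vector:
  mean(A) = (9 + 7 + 7 + 3 + 2 + 1) / 6 = 29/6 = 4.8333
  mean(B) = (8 + 1 + 4 + 2 + 3 + 7) / 6 = 25/6 = 4.1667
  x̄ = (4.8333, 4.1667),  deviation x̄ - mu_0 = (4.8333, 4.1667) - (2, 4) = (2.8333, 0.1667).

Step 2 — sample covariance matrix, S[i,j] = (1/(n-1)) · Σ_k (x_{k,i} - mean_i) · (x_{k,j} - mean_j), divisor n-1 = 5:
  S[A,A] = ((4.1667)·(4.1667) + (2.1667)·(2.1667) + (2.1667)·(2.1667) + (-1.8333)·(-1.8333) + (-2.8333)·(-2.8333) + (-3.8333)·(-3.8333)) / 5 = 52.8333/5 = 10.5667
  S[A,B] = ((4.1667)·(3.8333) + (2.1667)·(-3.1667) + (2.1667)·(-0.1667) + (-1.8333)·(-2.1667) + (-2.8333)·(-1.1667) + (-3.8333)·(2.8333)) / 5 = 5.1667/5 = 1.0333
  S[B,B] = ((3.8333)·(3.8333) + (-3.1667)·(-3.1667) + (-0.1667)·(-0.1667) + (-2.1667)·(-2.1667) + (-1.1667)·(-1.1667) + (2.8333)·(2.8333)) / 5 = 38.8333/5 = 7.7667
  S = [[10.5667, 1.0333],
 [1.0333, 7.7667]].

Step 3 — invert S. det(S) = 10.5667·7.7667 - (1.0333)² = 81.
  S^{-1} = (1/det) · [[d, -b], [-b, a]] = [[0.0959, -0.0128],
 [-0.0128, 0.1305]].

Step 4 — quadratic form (x̄ - mu_0)^T · S^{-1} · (x̄ - mu_0):
  S^{-1} · (x̄ - mu_0) = (0.2695, -0.0144),
  (x̄ - mu_0)^T · [...] = (2.8333)·(0.2695) + (0.1667)·(-0.0144) = 0.7613.

Step 5 — scale by n: T² = 6 · 0.7613 = 4.5679.

T² ≈ 4.5679


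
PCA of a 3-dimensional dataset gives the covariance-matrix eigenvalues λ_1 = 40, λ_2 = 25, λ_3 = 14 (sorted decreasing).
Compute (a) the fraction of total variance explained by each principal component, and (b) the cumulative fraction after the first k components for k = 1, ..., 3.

Step 1 — total variance = trace(Sigma) = Σ λ_i = 40 + 25 + 14 = 79.

Step 2 — fraction explained by component i = λ_i / Σ λ:
  PC1: 40/79 = 0.5063
  PC2: 25/79 = 0.3165
  PC3: 14/79 = 0.1772

Step 3 — cumulative fraction after k components = (λ_1 + ... + λ_k) / Σ λ:
  k = 1: 40/79 = 0.5063
  k = 2: (40 + 25)/79 = 65/79 = 0.8228
  k = 3: (40 + 25 + 14)/79 = 79/79 = 1

Summary (fraction, with percent):

explained: PC1 0.5063 (50.63%), PC2 0.3165 (31.65%), PC3 0.1772 (17.72%);  cumulative: 0.5063, 0.8228, 1


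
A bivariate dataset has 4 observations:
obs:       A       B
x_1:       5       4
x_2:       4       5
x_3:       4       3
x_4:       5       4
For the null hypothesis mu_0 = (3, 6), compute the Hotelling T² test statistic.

Step 1 — sample mean vector:
  mean(A) = (5 + 4 + 4 + 5) / 4 = 18/4 = 4.5
  mean(B) = (4 + 5 + 3 + 4) / 4 = 16/4 = 4
  x̄ = (4.5, 4),  deviation x̄ - mu_0 = (4.5, 4) - (3, 6) = (1.5, -2).

Step 2 — sample covariance matrix, S[i,j] = (1/(n-1)) · Σ_k (x_{k,i} - mean_i) · (x_{k,j} - mean_j), divisor n-1 = 3:
  S[A,A] = ((0.5)·(0.5) + (-0.5)·(-0.5) + (-0.5)·(-0.5) + (0.5)·(0.5)) / 3 = 1/3 = 0.3333
  S[A,B] = ((0.5)·(0) + (-0.5)·(1) + (-0.5)·(-1) + (0.5)·(0)) / 3 = 0/3 = 0
  S[B,B] = ((0)·(0) + (1)·(1) + (-1)·(-1) + (0)·(0)) / 3 = 2/3 = 0.6667
  S = [[0.3333, 0],
 [0, 0.6667]].

Step 3 — invert S. det(S) = 0.3333·0.6667 - (0)² = 0.2222.
  S^{-1} = (1/det) · [[d, -b], [-b, a]] = [[3, 0],
 [0, 1.5]].

Step 4 — quadratic form (x̄ - mu_0)^T · S^{-1} · (x̄ - mu_0):
  S^{-1} · (x̄ - mu_0) = (4.5, -3),
  (x̄ - mu_0)^T · [...] = (1.5)·(4.5) + (-2)·(-3) = 12.75.

Step 5 — scale by n: T² = 4 · 12.75 = 51.

T² ≈ 51


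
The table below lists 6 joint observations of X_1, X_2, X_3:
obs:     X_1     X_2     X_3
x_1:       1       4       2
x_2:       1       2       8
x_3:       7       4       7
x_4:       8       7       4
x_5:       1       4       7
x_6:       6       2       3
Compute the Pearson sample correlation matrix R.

Step 1 — column means:
  mean(X_1) = (1 + 1 + 7 + 8 + 1 + 6) / 6 = 24/6 = 4
  mean(X_2) = (4 + 2 + 4 + 7 + 4 + 2) / 6 = 23/6 = 3.8333
  mean(X_3) = (2 + 8 + 7 + 4 + 7 + 3) / 6 = 31/6 = 5.1667

Step 2 — sample variances and covariances s[i,j] = (1/(n-1)) · Σ_k (x_{k,i} - mean_i) · (x_{k,j} - mean_j), with n-1 = 5:
  s[X_1,X_1] = ((-3)·(-3) + (-3)·(-3) + (3)·(3) + (4)·(4) + (-3)·(-3) + (2)·(2)) / 5 = 56/5 = 11.2
  s[X_1,X_2] = ((-3)·(0.1667) + (-3)·(-1.8333) + (3)·(0.1667) + (4)·(3.1667) + (-3)·(0.1667) + (2)·(-1.8333)) / 5 = 14/5 = 2.8
  s[X_1,X_3] = ((-3)·(-3.1667) + (-3)·(2.8333) + (3)·(1.8333) + (4)·(-1.1667) + (-3)·(1.8333) + (2)·(-2.1667)) / 5 = -8/5 = -1.6
  s[X_2,X_2] = ((0.1667)·(0.1667) + (-1.8333)·(-1.8333) + (0.1667)·(0.1667) + (3.1667)·(3.1667) + (0.1667)·(0.1667) + (-1.8333)·(-1.8333)) / 5 = 16.8333/5 = 3.3667
  s[X_2,X_3] = ((0.1667)·(-3.1667) + (-1.8333)·(2.8333) + (0.1667)·(1.8333) + (3.1667)·(-1.1667) + (0.1667)·(1.8333) + (-1.8333)·(-2.1667)) / 5 = -4.8333/5 = -0.9667
  s[X_3,X_3] = ((-3.1667)·(-3.1667) + (2.8333)·(2.8333) + (1.8333)·(1.8333) + (-1.1667)·(-1.1667) + (1.8333)·(1.8333) + (-2.1667)·(-2.1667)) / 5 = 30.8333/5 = 6.1667
  Sample standard deviations s_i = √(s[i,i]):
  s(X_1) = √(11.2) = 3.3466
  s(X_2) = √(3.3667) = 1.8348
  s(X_3) = √(6.1667) = 2.4833

Step 3 — r_{ij} = s_{ij} / (s_i · s_j):
  r[X_1,X_1] = 1 (diagonal).
  r[X_1,X_2] = 2.8 / (3.3466 · 1.8348) = 2.8 / 6.1406 = 0.456
  r[X_1,X_3] = -1.6 / (3.3466 · 2.4833) = -1.6 / 8.3106 = -0.1925
  r[X_2,X_2] = 1 (diagonal).
  r[X_2,X_3] = -0.9667 / (1.8348 · 2.4833) = -0.9667 / 4.5564 = -0.2122
  r[X_3,X_3] = 1 (diagonal).

R is symmetric with unit diagonal. Assembling:

R = [[1, 0.456, -0.1925],
 [0.456, 1, -0.2122],
 [-0.1925, -0.2122, 1]]


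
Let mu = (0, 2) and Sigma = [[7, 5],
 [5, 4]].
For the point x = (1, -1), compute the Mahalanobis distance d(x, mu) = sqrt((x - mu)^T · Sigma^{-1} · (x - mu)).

Step 1 — centre the observation: (x - mu) = (1, -3).

Step 2 — invert Sigma. det(Sigma) = 7·4 - (5)² = 3.
  Sigma^{-1} = (1/det) · [[d, -b], [-b, a]] = [[1.3333, -1.6667],
 [-1.6667, 2.3333]].

Step 3 — form the quadratic (x - mu)^T · Sigma^{-1} · (x - mu):
  Sigma^{-1} · (x - mu) = (6.3333, -8.6667).
  (x - mu)^T · [Sigma^{-1} · (x - mu)] = (1)·(6.3333) + (-3)·(-8.6667) = 32.3333.

Step 4 — take square root: d = √(32.3333) ≈ 5.6862.

d(x, mu) = √(32.3333) ≈ 5.6862


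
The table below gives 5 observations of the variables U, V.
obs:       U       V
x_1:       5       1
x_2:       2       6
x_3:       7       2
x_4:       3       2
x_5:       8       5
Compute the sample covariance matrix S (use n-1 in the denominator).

Step 1 — column means:
  mean(U) = (5 + 2 + 7 + 3 + 8) / 5 = 25/5 = 5
  mean(V) = (1 + 6 + 2 + 2 + 5) / 5 = 16/5 = 3.2

Step 2 — sample covariance S[i,j] = (1/(n-1)) · Σ_k (x_{k,i} - mean_i) · (x_{k,j} - mean_j), with n-1 = 4.
  S[U,U] = ((0)·(0) + (-3)·(-3) + (2)·(2) + (-2)·(-2) + (3)·(3)) / 4 = 26/4 = 6.5
  S[U,V] = ((0)·(-2.2) + (-3)·(2.8) + (2)·(-1.2) + (-2)·(-1.2) + (3)·(1.8)) / 4 = -3/4 = -0.75
  S[V,V] = ((-2.2)·(-2.2) + (2.8)·(2.8) + (-1.2)·(-1.2) + (-1.2)·(-1.2) + (1.8)·(1.8)) / 4 = 18.8/4 = 4.7

S is symmetric (S[j,i] = S[i,j]). Assembling:

S = [[6.5, -0.75],
 [-0.75, 4.7]]


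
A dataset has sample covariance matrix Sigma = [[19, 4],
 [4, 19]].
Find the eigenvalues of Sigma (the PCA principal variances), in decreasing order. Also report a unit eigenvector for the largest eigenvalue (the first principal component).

Step 1 — characteristic polynomial of 2×2 Sigma:
  det(Sigma - λI) = λ² - trace · λ + det = 0.
  trace = 19 + 19 = 38, det = 19·19 - (4)² = 345.
Step 2 — discriminant:
  Δ = trace² - 4·det = 1444 - 1380 = 64.
Step 3 — eigenvalues:
  λ = (trace ± √Δ)/2 = (38 ± 8)/2,
  λ_1 = 23,  λ_2 = 15.

Step 4 — unit eigenvector for λ_1: solve (Sigma - λ_1 I)v = 0. First row:
  (19 - 23)·v_x + (4)·v_y = 0, i.e. (-4)·v_x + (4)·v_y = 0,
  so v ∝ (b, λ_1 - a) = (4, 4) = u.
  ||u|| = √((4)² + (4)²) = √(32) ≈ 5.6569,
  v_1 = u/||u|| ≈ (0.7071, 0.7071) (||v_1|| = 1).

λ_1 = 23,  λ_2 = 15;  v_1 ≈ (0.7071, 0.7071)


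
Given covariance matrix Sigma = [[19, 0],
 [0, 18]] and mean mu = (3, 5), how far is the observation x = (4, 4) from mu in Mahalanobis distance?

Step 1 — centre the observation: (x - mu) = (1, -1).

Step 2 — invert Sigma. det(Sigma) = 19·18 - (0)² = 342.
  Sigma^{-1} = (1/det) · [[d, -b], [-b, a]] = [[0.0526, 0],
 [0, 0.0556]].

Step 3 — form the quadratic (x - mu)^T · Sigma^{-1} · (x - mu):
  Sigma^{-1} · (x - mu) = (0.0526, -0.0556).
  (x - mu)^T · [Sigma^{-1} · (x - mu)] = (1)·(0.0526) + (-1)·(-0.0556) = 0.1082.

Step 4 — take square root: d = √(0.1082) ≈ 0.3289.

d(x, mu) = √(0.1082) ≈ 0.3289


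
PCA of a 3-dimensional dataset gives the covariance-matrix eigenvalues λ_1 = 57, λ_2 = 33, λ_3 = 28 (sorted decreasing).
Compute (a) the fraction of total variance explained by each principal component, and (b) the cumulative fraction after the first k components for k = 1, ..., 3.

Step 1 — total variance = trace(Sigma) = Σ λ_i = 57 + 33 + 28 = 118.

Step 2 — fraction explained by component i = λ_i / Σ λ:
  PC1: 57/118 = 0.4831
  PC2: 33/118 = 0.2797
  PC3: 28/118 = 0.2373

Step 3 — cumulative fraction after k components = (λ_1 + ... + λ_k) / Σ λ:
  k = 1: 57/118 = 0.4831
  k = 2: (57 + 33)/118 = 90/118 = 0.7627
  k = 3: (57 + 33 + 28)/118 = 118/118 = 1

Summary (fraction, with percent):

explained: PC1 0.4831 (48.31%), PC2 0.2797 (27.97%), PC3 0.2373 (23.73%);  cumulative: 0.4831, 0.7627, 1


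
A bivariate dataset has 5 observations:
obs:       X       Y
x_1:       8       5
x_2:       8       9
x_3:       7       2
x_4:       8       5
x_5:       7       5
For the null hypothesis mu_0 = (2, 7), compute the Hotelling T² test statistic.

Step 1 — sample mean vector:
  mean(X) = (8 + 8 + 7 + 8 + 7) / 5 = 38/5 = 7.6
  mean(Y) = (5 + 9 + 2 + 5 + 5) / 5 = 26/5 = 5.2
  x̄ = (7.6, 5.2),  deviation x̄ - mu_0 = (7.6, 5.2) - (2, 7) = (5.6, -1.8).

Step 2 — sample covariance matrix, S[i,j] = (1/(n-1)) · Σ_k (x_{k,i} - mean_i) · (x_{k,j} - mean_j), divisor n-1 = 4:
  S[X,X] = ((0.4)·(0.4) + (0.4)·(0.4) + (-0.6)·(-0.6) + (0.4)·(0.4) + (-0.6)·(-0.6)) / 4 = 1.2/4 = 0.3
  S[X,Y] = ((0.4)·(-0.2) + (0.4)·(3.8) + (-0.6)·(-3.2) + (0.4)·(-0.2) + (-0.6)·(-0.2)) / 4 = 3.4/4 = 0.85
  S[Y,Y] = ((-0.2)·(-0.2) + (3.8)·(3.8) + (-3.2)·(-3.2) + (-0.2)·(-0.2) + (-0.2)·(-0.2)) / 4 = 24.8/4 = 6.2
  S = [[0.3, 0.85],
 [0.85, 6.2]].

Step 3 — invert S. det(S) = 0.3·6.2 - (0.85)² = 1.1375.
  S^{-1} = (1/det) · [[d, -b], [-b, a]] = [[5.4505, -0.7473],
 [-0.7473, 0.2637]].

Step 4 — quadratic form (x̄ - mu_0)^T · S^{-1} · (x̄ - mu_0):
  S^{-1} · (x̄ - mu_0) = (31.8681, -4.6593),
  (x̄ - mu_0)^T · [...] = (5.6)·(31.8681) + (-1.8)·(-4.6593) = 186.8484.

Step 5 — scale by n: T² = 5 · 186.8484 = 934.2418.

T² ≈ 934.2418


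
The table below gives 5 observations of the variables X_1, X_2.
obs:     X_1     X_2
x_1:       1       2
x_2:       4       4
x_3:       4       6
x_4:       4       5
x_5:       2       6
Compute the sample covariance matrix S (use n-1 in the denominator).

Step 1 — column means:
  mean(X_1) = (1 + 4 + 4 + 4 + 2) / 5 = 15/5 = 3
  mean(X_2) = (2 + 4 + 6 + 5 + 6) / 5 = 23/5 = 4.6

Step 2 — sample covariance S[i,j] = (1/(n-1)) · Σ_k (x_{k,i} - mean_i) · (x_{k,j} - mean_j), with n-1 = 4.
  S[X_1,X_1] = ((-2)·(-2) + (1)·(1) + (1)·(1) + (1)·(1) + (-1)·(-1)) / 4 = 8/4 = 2
  S[X_1,X_2] = ((-2)·(-2.6) + (1)·(-0.6) + (1)·(1.4) + (1)·(0.4) + (-1)·(1.4)) / 4 = 5/4 = 1.25
  S[X_2,X_2] = ((-2.6)·(-2.6) + (-0.6)·(-0.6) + (1.4)·(1.4) + (0.4)·(0.4) + (1.4)·(1.4)) / 4 = 11.2/4 = 2.8

S is symmetric (S[j,i] = S[i,j]). Assembling:

S = [[2, 1.25],
 [1.25, 2.8]]


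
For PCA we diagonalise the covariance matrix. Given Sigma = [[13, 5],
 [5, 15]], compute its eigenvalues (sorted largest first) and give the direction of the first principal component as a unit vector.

Step 1 — characteristic polynomial of 2×2 Sigma:
  det(Sigma - λI) = λ² - trace · λ + det = 0.
  trace = 13 + 15 = 28, det = 13·15 - (5)² = 170.
Step 2 — discriminant:
  Δ = trace² - 4·det = 784 - 680 = 104.
Step 3 — eigenvalues:
  λ = (trace ± √Δ)/2 = (28 ± 10.198)/2,
  λ_1 = 19.099,  λ_2 = 8.901.

Step 4 — unit eigenvector for λ_1: solve (Sigma - λ_1 I)v = 0. First row:
  (13 - 19.099)·v_x + (5)·v_y = 0, i.e. (-6.099)·v_x + (5)·v_y = 0,
  so v ∝ (b, λ_1 - a) = (5, 6.099) = u.
  ||u|| = √((5)² + (6.099)²) = √(62.198) ≈ 7.8866,
  v_1 = u/||u|| ≈ (0.634, 0.7733) (||v_1|| = 1).

λ_1 = 19.099,  λ_2 = 8.901;  v_1 ≈ (0.634, 0.7733)


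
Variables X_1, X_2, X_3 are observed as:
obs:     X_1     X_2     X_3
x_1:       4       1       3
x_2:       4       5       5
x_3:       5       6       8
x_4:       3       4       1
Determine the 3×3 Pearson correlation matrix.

Step 1 — column means:
  mean(X_1) = (4 + 4 + 5 + 3) / 4 = 16/4 = 4
  mean(X_2) = (1 + 5 + 6 + 4) / 4 = 16/4 = 4
  mean(X_3) = (3 + 5 + 8 + 1) / 4 = 17/4 = 4.25

Step 2 — sample variances and covariances s[i,j] = (1/(n-1)) · Σ_k (x_{k,i} - mean_i) · (x_{k,j} - mean_j), with n-1 = 3:
  s[X_1,X_1] = ((0)·(0) + (0)·(0) + (1)·(1) + (-1)·(-1)) / 3 = 2/3 = 0.6667
  s[X_1,X_2] = ((0)·(-3) + (0)·(1) + (1)·(2) + (-1)·(0)) / 3 = 2/3 = 0.6667
  s[X_1,X_3] = ((0)·(-1.25) + (0)·(0.75) + (1)·(3.75) + (-1)·(-3.25)) / 3 = 7/3 = 2.3333
  s[X_2,X_2] = ((-3)·(-3) + (1)·(1) + (2)·(2) + (0)·(0)) / 3 = 14/3 = 4.6667
  s[X_2,X_3] = ((-3)·(-1.25) + (1)·(0.75) + (2)·(3.75) + (0)·(-3.25)) / 3 = 12/3 = 4
  s[X_3,X_3] = ((-1.25)·(-1.25) + (0.75)·(0.75) + (3.75)·(3.75) + (-3.25)·(-3.25)) / 3 = 26.75/3 = 8.9167
  Sample standard deviations s_i = √(s[i,i]):
  s(X_1) = √(0.6667) = 0.8165
  s(X_2) = √(4.6667) = 2.1602
  s(X_3) = √(8.9167) = 2.9861

Step 3 — r_{ij} = s_{ij} / (s_i · s_j):
  r[X_1,X_1] = 1 (diagonal).
  r[X_1,X_2] = 0.6667 / (0.8165 · 2.1602) = 0.6667 / 1.7638 = 0.378
  r[X_1,X_3] = 2.3333 / (0.8165 · 2.9861) = 2.3333 / 2.4381 = 0.957
  r[X_2,X_2] = 1 (diagonal).
  r[X_2,X_3] = 4 / (2.1602 · 2.9861) = 4 / 6.4507 = 0.6201
  r[X_3,X_3] = 1 (diagonal).

R is symmetric with unit diagonal. Assembling:

R = [[1, 0.378, 0.957],
 [0.378, 1, 0.6201],
 [0.957, 0.6201, 1]]


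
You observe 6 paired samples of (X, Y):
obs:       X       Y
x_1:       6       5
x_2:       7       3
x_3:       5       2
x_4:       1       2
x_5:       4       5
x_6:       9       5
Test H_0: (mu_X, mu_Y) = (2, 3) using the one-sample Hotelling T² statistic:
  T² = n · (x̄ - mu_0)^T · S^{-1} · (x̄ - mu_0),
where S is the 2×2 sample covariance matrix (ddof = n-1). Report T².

Step 1 — sample mean vector:
  mean(X) = (6 + 7 + 5 + 1 + 4 + 9) / 6 = 32/6 = 5.3333
  mean(Y) = (5 + 3 + 2 + 2 + 5 + 5) / 6 = 22/6 = 3.6667
  x̄ = (5.3333, 3.6667),  deviation x̄ - mu_0 = (5.3333, 3.6667) - (2, 3) = (3.3333, 0.6667).

Step 2 — sample covariance matrix, S[i,j] = (1/(n-1)) · Σ_k (x_{k,i} - mean_i) · (x_{k,j} - mean_j), divisor n-1 = 5:
  S[X,X] = ((0.6667)·(0.6667) + (1.6667)·(1.6667) + (-0.3333)·(-0.3333) + (-4.3333)·(-4.3333) + (-1.3333)·(-1.3333) + (3.6667)·(3.6667)) / 5 = 37.3333/5 = 7.4667
  S[X,Y] = ((0.6667)·(1.3333) + (1.6667)·(-0.6667) + (-0.3333)·(-1.6667) + (-4.3333)·(-1.6667) + (-1.3333)·(1.3333) + (3.6667)·(1.3333)) / 5 = 10.6667/5 = 2.1333
  S[Y,Y] = ((1.3333)·(1.3333) + (-0.6667)·(-0.6667) + (-1.6667)·(-1.6667) + (-1.6667)·(-1.6667) + (1.3333)·(1.3333) + (1.3333)·(1.3333)) / 5 = 11.3333/5 = 2.2667
  S = [[7.4667, 2.1333],
 [2.1333, 2.2667]].

Step 3 — invert S. det(S) = 7.4667·2.2667 - (2.1333)² = 12.3733.
  S^{-1} = (1/det) · [[d, -b], [-b, a]] = [[0.1832, -0.1724],
 [-0.1724, 0.6034]].

Step 4 — quadratic form (x̄ - mu_0)^T · S^{-1} · (x̄ - mu_0):
  S^{-1} · (x̄ - mu_0) = (0.4957, -0.1724),
  (x̄ - mu_0)^T · [...] = (3.3333)·(0.4957) + (0.6667)·(-0.1724) = 1.5374.

Step 5 — scale by n: T² = 6 · 1.5374 = 9.2241.

T² ≈ 9.2241


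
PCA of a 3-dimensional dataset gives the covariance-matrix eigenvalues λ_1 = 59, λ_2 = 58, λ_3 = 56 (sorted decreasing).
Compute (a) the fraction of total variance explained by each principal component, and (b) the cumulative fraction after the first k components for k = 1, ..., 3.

Step 1 — total variance = trace(Sigma) = Σ λ_i = 59 + 58 + 56 = 173.

Step 2 — fraction explained by component i = λ_i / Σ λ:
  PC1: 59/173 = 0.341
  PC2: 58/173 = 0.3353
  PC3: 56/173 = 0.3237

Step 3 — cumulative fraction after k components = (λ_1 + ... + λ_k) / Σ λ:
  k = 1: 59/173 = 0.341
  k = 2: (59 + 58)/173 = 117/173 = 0.6763
  k = 3: (59 + 58 + 56)/173 = 173/173 = 1

Summary (fraction, with percent):

explained: PC1 0.341 (34.1%), PC2 0.3353 (33.53%), PC3 0.3237 (32.37%);  cumulative: 0.341, 0.6763, 1


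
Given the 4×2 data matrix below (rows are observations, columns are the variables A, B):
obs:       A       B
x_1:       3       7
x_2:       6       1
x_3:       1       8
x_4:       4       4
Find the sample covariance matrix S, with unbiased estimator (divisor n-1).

Step 1 — column means:
  mean(A) = (3 + 6 + 1 + 4) / 4 = 14/4 = 3.5
  mean(B) = (7 + 1 + 8 + 4) / 4 = 20/4 = 5

Step 2 — sample covariance S[i,j] = (1/(n-1)) · Σ_k (x_{k,i} - mean_i) · (x_{k,j} - mean_j), with n-1 = 3.
  S[A,A] = ((-0.5)·(-0.5) + (2.5)·(2.5) + (-2.5)·(-2.5) + (0.5)·(0.5)) / 3 = 13/3 = 4.3333
  S[A,B] = ((-0.5)·(2) + (2.5)·(-4) + (-2.5)·(3) + (0.5)·(-1)) / 3 = -19/3 = -6.3333
  S[B,B] = ((2)·(2) + (-4)·(-4) + (3)·(3) + (-1)·(-1)) / 3 = 30/3 = 10

S is symmetric (S[j,i] = S[i,j]). Assembling:

S = [[4.3333, -6.3333],
 [-6.3333, 10]]


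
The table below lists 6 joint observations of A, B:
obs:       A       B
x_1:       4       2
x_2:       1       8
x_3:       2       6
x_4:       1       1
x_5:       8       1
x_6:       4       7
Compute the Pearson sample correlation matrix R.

Step 1 — column means:
  mean(A) = (4 + 1 + 2 + 1 + 8 + 4) / 6 = 20/6 = 3.3333
  mean(B) = (2 + 8 + 6 + 1 + 1 + 7) / 6 = 25/6 = 4.1667

Step 2 — sample variances and covariances s[i,j] = (1/(n-1)) · Σ_k (x_{k,i} - mean_i) · (x_{k,j} - mean_j), with n-1 = 5:
  s[A,A] = ((0.6667)·(0.6667) + (-2.3333)·(-2.3333) + (-1.3333)·(-1.3333) + (-2.3333)·(-2.3333) + (4.6667)·(4.6667) + (0.6667)·(0.6667)) / 5 = 35.3333/5 = 7.0667
  s[A,B] = ((0.6667)·(-2.1667) + (-2.3333)·(3.8333) + (-1.3333)·(1.8333) + (-2.3333)·(-3.1667) + (4.6667)·(-3.1667) + (0.6667)·(2.8333)) / 5 = -18.3333/5 = -3.6667
  s[B,B] = ((-2.1667)·(-2.1667) + (3.8333)·(3.8333) + (1.8333)·(1.8333) + (-3.1667)·(-3.1667) + (-3.1667)·(-3.1667) + (2.8333)·(2.8333)) / 5 = 50.8333/5 = 10.1667
  Sample standard deviations s_i = √(s[i,i]):
  s(A) = √(7.0667) = 2.6583
  s(B) = √(10.1667) = 3.1885

Step 3 — r_{ij} = s_{ij} / (s_i · s_j):
  r[A,A] = 1 (diagonal).
  r[A,B] = -3.6667 / (2.6583 · 3.1885) = -3.6667 / 8.4761 = -0.4326
  r[B,B] = 1 (diagonal).

R is symmetric with unit diagonal. Assembling:

R = [[1, -0.4326],
 [-0.4326, 1]]


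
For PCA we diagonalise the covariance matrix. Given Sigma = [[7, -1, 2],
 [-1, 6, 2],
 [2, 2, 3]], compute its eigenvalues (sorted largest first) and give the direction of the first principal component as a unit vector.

Step 1 — characteristic polynomial p(λ) = det(λI - Sigma) = λ³ - tr·λ² + c_1·λ - det, where tr = trace, c_1 = sum of the principal 2×2 minors, det = det(Sigma):
  tr = 7 + 6 + 3 = 16,
  c_1 = (7·6 - (-1)²) + (7·3 - (2)²) + (6·3 - (2)²) = 41 + 17 + 14 = 72,
  det = 7·(6·3 - (2)²) - (-1)·((-1)·3 - (2)·(2)) + (2)·((-1)·(2) - 6·(2)) = 7·(14) - (-1)·(-7) + (2)·(-14) = 63.
  So p(λ) = λ³ - 16λ² + 72λ - 63.
Step 2 — look for an integer root (rational root theorem: any rational root is an integer divisor of 63). Testing λ = 7:
  p(7) = 343 - 784 + 504 - 63 = 0  ✓
  Dividing out (λ - 7): p(λ) = (λ - 7)(λ² - 9λ + 9).
Step 3 — remaining eigenvalues from the quadratic λ² - 9λ + 9 = 0:
  Δ = 9² - 4·9 = 81 - 36 = 45,  λ = (9 ± √45)/2 = (9 ± 6.7082)/2 ≈ 7.8541 or 1.1459.
  Sorted: λ_1 = 7.8541,  λ_2 = 7,  λ_3 = 1.1459  (check: sum = 16 = tr ✓).

Step 4 — unit eigenvector for λ_1 ≈ 7.8541: v spans the null space of (Sigma - λ_1 I), whose rows are
  r_1 = (-0.8541, -1, 2),  r_2 = (-1, -1.8541, 2),  r_3 = (2, 2, -4.8541).
  v is orthogonal to every row, so take v ∝ r_1 × r_2 = ((-1)·(2) - (2)·(-1.8541), (2)·(-1) - (-0.8541)·(2), (-0.8541)·(-1.8541) - (-1)·(-1)) ≈ (1.7082, -0.2918, 0.5836).
  Let u = (1.7082, -0.2918, 0.5836).
  ||u|| = √((1.7082)² + (-0.2918)² + (0.5836)²) = √(3.3437) ≈ 1.8286,  v_1 = u/||u|| ≈ (0.9342, -0.1596, 0.3192) (||v_1|| = 1).

λ_1 = 7.8541,  λ_2 = 7,  λ_3 = 1.1459;  v_1 ≈ (0.9342, -0.1596, 0.3192)


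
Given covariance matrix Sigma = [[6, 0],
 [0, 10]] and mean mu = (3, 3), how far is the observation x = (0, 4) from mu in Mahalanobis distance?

Step 1 — centre the observation: (x - mu) = (-3, 1).

Step 2 — invert Sigma. det(Sigma) = 6·10 - (0)² = 60.
  Sigma^{-1} = (1/det) · [[d, -b], [-b, a]] = [[0.1667, 0],
 [0, 0.1]].

Step 3 — form the quadratic (x - mu)^T · Sigma^{-1} · (x - mu):
  Sigma^{-1} · (x - mu) = (-0.5, 0.1).
  (x - mu)^T · [Sigma^{-1} · (x - mu)] = (-3)·(-0.5) + (1)·(0.1) = 1.6.

Step 4 — take square root: d = √(1.6) ≈ 1.2649.

d(x, mu) = √(1.6) ≈ 1.2649


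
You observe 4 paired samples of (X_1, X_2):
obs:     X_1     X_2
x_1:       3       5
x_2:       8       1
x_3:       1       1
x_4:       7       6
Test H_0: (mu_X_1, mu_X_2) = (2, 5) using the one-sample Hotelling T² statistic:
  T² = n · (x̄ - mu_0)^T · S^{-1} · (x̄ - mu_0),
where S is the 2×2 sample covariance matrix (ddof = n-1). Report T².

Step 1 — sample mean vector:
  mean(X_1) = (3 + 8 + 1 + 7) / 4 = 19/4 = 4.75
  mean(X_2) = (5 + 1 + 1 + 6) / 4 = 13/4 = 3.25
  x̄ = (4.75, 3.25),  deviation x̄ - mu_0 = (4.75, 3.25) - (2, 5) = (2.75, -1.75).

Step 2 — sample covariance matrix, S[i,j] = (1/(n-1)) · Σ_k (x_{k,i} - mean_i) · (x_{k,j} - mean_j), divisor n-1 = 3:
  S[X_1,X_1] = ((-1.75)·(-1.75) + (3.25)·(3.25) + (-3.75)·(-3.75) + (2.25)·(2.25)) / 3 = 32.75/3 = 10.9167
  S[X_1,X_2] = ((-1.75)·(1.75) + (3.25)·(-2.25) + (-3.75)·(-2.25) + (2.25)·(2.75)) / 3 = 4.25/3 = 1.4167
  S[X_2,X_2] = ((1.75)·(1.75) + (-2.25)·(-2.25) + (-2.25)·(-2.25) + (2.75)·(2.75)) / 3 = 20.75/3 = 6.9167
  S = [[10.9167, 1.4167],
 [1.4167, 6.9167]].

Step 3 — invert S. det(S) = 10.9167·6.9167 - (1.4167)² = 73.5.
  S^{-1} = (1/det) · [[d, -b], [-b, a]] = [[0.0941, -0.0193],
 [-0.0193, 0.1485]].

Step 4 — quadratic form (x̄ - mu_0)^T · S^{-1} · (x̄ - mu_0):
  S^{-1} · (x̄ - mu_0) = (0.2925, -0.3129),
  (x̄ - mu_0)^T · [...] = (2.75)·(0.2925) + (-1.75)·(-0.3129) = 1.352.

Step 5 — scale by n: T² = 4 · 1.352 = 5.4082.

T² ≈ 5.4082


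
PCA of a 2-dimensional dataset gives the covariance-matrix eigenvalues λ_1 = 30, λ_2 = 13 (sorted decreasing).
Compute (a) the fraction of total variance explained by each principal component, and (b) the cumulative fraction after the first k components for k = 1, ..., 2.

Step 1 — total variance = trace(Sigma) = Σ λ_i = 30 + 13 = 43.

Step 2 — fraction explained by component i = λ_i / Σ λ:
  PC1: 30/43 = 0.6977
  PC2: 13/43 = 0.3023

Step 3 — cumulative fraction after k components = (λ_1 + ... + λ_k) / Σ λ:
  k = 1: 30/43 = 0.6977
  k = 2: (30 + 13)/43 = 43/43 = 1

Summary (fraction, with percent):

explained: PC1 0.6977 (69.77%), PC2 0.3023 (30.23%);  cumulative: 0.6977, 1


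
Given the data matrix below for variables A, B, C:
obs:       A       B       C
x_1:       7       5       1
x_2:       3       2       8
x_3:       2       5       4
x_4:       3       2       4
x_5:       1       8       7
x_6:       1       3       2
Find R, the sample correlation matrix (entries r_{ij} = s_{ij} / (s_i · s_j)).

Step 1 — column means:
  mean(A) = (7 + 3 + 2 + 3 + 1 + 1) / 6 = 17/6 = 2.8333
  mean(B) = (5 + 2 + 5 + 2 + 8 + 3) / 6 = 25/6 = 4.1667
  mean(C) = (1 + 8 + 4 + 4 + 7 + 2) / 6 = 26/6 = 4.3333

Step 2 — sample variances and covariances s[i,j] = (1/(n-1)) · Σ_k (x_{k,i} - mean_i) · (x_{k,j} - mean_j), with n-1 = 5:
  s[A,A] = ((4.1667)·(4.1667) + (0.1667)·(0.1667) + (-0.8333)·(-0.8333) + (0.1667)·(0.1667) + (-1.8333)·(-1.8333) + (-1.8333)·(-1.8333)) / 5 = 24.8333/5 = 4.9667
  s[A,B] = ((4.1667)·(0.8333) + (0.1667)·(-2.1667) + (-0.8333)·(0.8333) + (0.1667)·(-2.1667) + (-1.8333)·(3.8333) + (-1.8333)·(-1.1667)) / 5 = -2.8333/5 = -0.5667
  s[A,C] = ((4.1667)·(-3.3333) + (0.1667)·(3.6667) + (-0.8333)·(-0.3333) + (0.1667)·(-0.3333) + (-1.8333)·(2.6667) + (-1.8333)·(-2.3333)) / 5 = -13.6667/5 = -2.7333
  s[B,B] = ((0.8333)·(0.8333) + (-2.1667)·(-2.1667) + (0.8333)·(0.8333) + (-2.1667)·(-2.1667) + (3.8333)·(3.8333) + (-1.1667)·(-1.1667)) / 5 = 26.8333/5 = 5.3667
  s[B,C] = ((0.8333)·(-3.3333) + (-2.1667)·(3.6667) + (0.8333)·(-0.3333) + (-2.1667)·(-0.3333) + (3.8333)·(2.6667) + (-1.1667)·(-2.3333)) / 5 = 2.6667/5 = 0.5333
  s[C,C] = ((-3.3333)·(-3.3333) + (3.6667)·(3.6667) + (-0.3333)·(-0.3333) + (-0.3333)·(-0.3333) + (2.6667)·(2.6667) + (-2.3333)·(-2.3333)) / 5 = 37.3333/5 = 7.4667
  Sample standard deviations s_i = √(s[i,i]):
  s(A) = √(4.9667) = 2.2286
  s(B) = √(5.3667) = 2.3166
  s(C) = √(7.4667) = 2.7325

Step 3 — r_{ij} = s_{ij} / (s_i · s_j):
  r[A,A] = 1 (diagonal).
  r[A,B] = -0.5667 / (2.2286 · 2.3166) = -0.5667 / 5.1628 = -0.1098
  r[A,C] = -2.7333 / (2.2286 · 2.7325) = -2.7333 / 6.0897 = -0.4488
  r[B,B] = 1 (diagonal).
  r[B,C] = 0.5333 / (2.3166 · 2.7325) = 0.5333 / 6.3302 = 0.0843
  r[C,C] = 1 (diagonal).

R is symmetric with unit diagonal. Assembling:

R = [[1, -0.1098, -0.4488],
 [-0.1098, 1, 0.0843],
 [-0.4488, 0.0843, 1]]


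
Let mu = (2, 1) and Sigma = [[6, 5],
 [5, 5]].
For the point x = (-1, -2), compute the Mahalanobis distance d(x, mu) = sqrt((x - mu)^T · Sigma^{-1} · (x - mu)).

Step 1 — centre the observation: (x - mu) = (-3, -3).

Step 2 — invert Sigma. det(Sigma) = 6·5 - (5)² = 5.
  Sigma^{-1} = (1/det) · [[d, -b], [-b, a]] = [[1, -1],
 [-1, 1.2]].

Step 3 — form the quadratic (x - mu)^T · Sigma^{-1} · (x - mu):
  Sigma^{-1} · (x - mu) = (0, -0.6).
  (x - mu)^T · [Sigma^{-1} · (x - mu)] = (-3)·(0) + (-3)·(-0.6) = 1.8.

Step 4 — take square root: d = √(1.8) ≈ 1.3416.

d(x, mu) = √(1.8) ≈ 1.3416


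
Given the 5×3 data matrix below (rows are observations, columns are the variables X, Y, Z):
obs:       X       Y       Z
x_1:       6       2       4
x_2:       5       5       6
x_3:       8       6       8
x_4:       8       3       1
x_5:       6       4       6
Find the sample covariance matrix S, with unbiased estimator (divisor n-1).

Step 1 — column means:
  mean(X) = (6 + 5 + 8 + 8 + 6) / 5 = 33/5 = 6.6
  mean(Y) = (2 + 5 + 6 + 3 + 4) / 5 = 20/5 = 4
  mean(Z) = (4 + 6 + 8 + 1 + 6) / 5 = 25/5 = 5

Step 2 — sample covariance S[i,j] = (1/(n-1)) · Σ_k (x_{k,i} - mean_i) · (x_{k,j} - mean_j), with n-1 = 4.
  S[X,X] = ((-0.6)·(-0.6) + (-1.6)·(-1.6) + (1.4)·(1.4) + (1.4)·(1.4) + (-0.6)·(-0.6)) / 4 = 7.2/4 = 1.8
  S[X,Y] = ((-0.6)·(-2) + (-1.6)·(1) + (1.4)·(2) + (1.4)·(-1) + (-0.6)·(0)) / 4 = 1/4 = 0.25
  S[X,Z] = ((-0.6)·(-1) + (-1.6)·(1) + (1.4)·(3) + (1.4)·(-4) + (-0.6)·(1)) / 4 = -3/4 = -0.75
  S[Y,Y] = ((-2)·(-2) + (1)·(1) + (2)·(2) + (-1)·(-1) + (0)·(0)) / 4 = 10/4 = 2.5
  S[Y,Z] = ((-2)·(-1) + (1)·(1) + (2)·(3) + (-1)·(-4) + (0)·(1)) / 4 = 13/4 = 3.25
  S[Z,Z] = ((-1)·(-1) + (1)·(1) + (3)·(3) + (-4)·(-4) + (1)·(1)) / 4 = 28/4 = 7

S is symmetric (S[j,i] = S[i,j]). Assembling:

S = [[1.8, 0.25, -0.75],
 [0.25, 2.5, 3.25],
 [-0.75, 3.25, 7]]


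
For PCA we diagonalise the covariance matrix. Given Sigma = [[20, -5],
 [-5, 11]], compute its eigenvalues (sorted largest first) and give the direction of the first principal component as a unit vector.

Step 1 — characteristic polynomial of 2×2 Sigma:
  det(Sigma - λI) = λ² - trace · λ + det = 0.
  trace = 20 + 11 = 31, det = 20·11 - (-5)² = 195.
Step 2 — discriminant:
  Δ = trace² - 4·det = 961 - 780 = 181.
Step 3 — eigenvalues:
  λ = (trace ± √Δ)/2 = (31 ± 13.4536)/2,
  λ_1 = 22.2268,  λ_2 = 8.7732.

Step 4 — unit eigenvector for λ_1: solve (Sigma - λ_1 I)v = 0. First row:
  (20 - 22.2268)·v_x + (-5)·v_y = 0, i.e. (-2.2268)·v_x + (-5)·v_y = 0,
  so v ∝ (b, λ_1 - a) = (-5, 2.2268); multiply by -1 so the first entry is positive: u = (5, -2.2268).
  ||u|| = √((5)² + (-2.2268)²) = √(29.9587) ≈ 5.4735,
  v_1 = u/||u|| ≈ (0.9135, -0.4068) (||v_1|| = 1).

λ_1 = 22.2268,  λ_2 = 8.7732;  v_1 ≈ (0.9135, -0.4068)


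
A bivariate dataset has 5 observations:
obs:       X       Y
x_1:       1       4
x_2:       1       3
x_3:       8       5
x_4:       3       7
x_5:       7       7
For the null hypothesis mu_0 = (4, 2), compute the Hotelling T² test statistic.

Step 1 — sample mean vector:
  mean(X) = (1 + 1 + 8 + 3 + 7) / 5 = 20/5 = 4
  mean(Y) = (4 + 3 + 5 + 7 + 7) / 5 = 26/5 = 5.2
  x̄ = (4, 5.2),  deviation x̄ - mu_0 = (4, 5.2) - (4, 2) = (0, 3.2).

Step 2 — sample covariance matrix, S[i,j] = (1/(n-1)) · Σ_k (x_{k,i} - mean_i) · (x_{k,j} - mean_j), divisor n-1 = 4:
  S[X,X] = ((-3)·(-3) + (-3)·(-3) + (4)·(4) + (-1)·(-1) + (3)·(3)) / 4 = 44/4 = 11
  S[X,Y] = ((-3)·(-1.2) + (-3)·(-2.2) + (4)·(-0.2) + (-1)·(1.8) + (3)·(1.8)) / 4 = 13/4 = 3.25
  S[Y,Y] = ((-1.2)·(-1.2) + (-2.2)·(-2.2) + (-0.2)·(-0.2) + (1.8)·(1.8) + (1.8)·(1.8)) / 4 = 12.8/4 = 3.2
  S = [[11, 3.25],
 [3.25, 3.2]].

Step 3 — invert S. det(S) = 11·3.2 - (3.25)² = 24.6375.
  S^{-1} = (1/det) · [[d, -b], [-b, a]] = [[0.1299, -0.1319],
 [-0.1319, 0.4465]].

Step 4 — quadratic form (x̄ - mu_0)^T · S^{-1} · (x̄ - mu_0):
  S^{-1} · (x̄ - mu_0) = (-0.4221, 1.4287),
  (x̄ - mu_0)^T · [...] = (0)·(-0.4221) + (3.2)·(1.4287) = 4.5719.

Step 5 — scale by n: T² = 5 · 4.5719 = 22.8595.

T² ≈ 22.8595


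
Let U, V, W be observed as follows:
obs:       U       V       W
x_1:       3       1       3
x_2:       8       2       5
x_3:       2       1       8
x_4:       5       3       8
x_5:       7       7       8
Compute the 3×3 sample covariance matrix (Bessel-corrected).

Step 1 — column means:
  mean(U) = (3 + 8 + 2 + 5 + 7) / 5 = 25/5 = 5
  mean(V) = (1 + 2 + 1 + 3 + 7) / 5 = 14/5 = 2.8
  mean(W) = (3 + 5 + 8 + 8 + 8) / 5 = 32/5 = 6.4

Step 2 — sample covariance S[i,j] = (1/(n-1)) · Σ_k (x_{k,i} - mean_i) · (x_{k,j} - mean_j), with n-1 = 4.
  S[U,U] = ((-2)·(-2) + (3)·(3) + (-3)·(-3) + (0)·(0) + (2)·(2)) / 4 = 26/4 = 6.5
  S[U,V] = ((-2)·(-1.8) + (3)·(-0.8) + (-3)·(-1.8) + (0)·(0.2) + (2)·(4.2)) / 4 = 15/4 = 3.75
  S[U,W] = ((-2)·(-3.4) + (3)·(-1.4) + (-3)·(1.6) + (0)·(1.6) + (2)·(1.6)) / 4 = 1/4 = 0.25
  S[V,V] = ((-1.8)·(-1.8) + (-0.8)·(-0.8) + (-1.8)·(-1.8) + (0.2)·(0.2) + (4.2)·(4.2)) / 4 = 24.8/4 = 6.2
  S[V,W] = ((-1.8)·(-3.4) + (-0.8)·(-1.4) + (-1.8)·(1.6) + (0.2)·(1.6) + (4.2)·(1.6)) / 4 = 11.4/4 = 2.85
  S[W,W] = ((-3.4)·(-3.4) + (-1.4)·(-1.4) + (1.6)·(1.6) + (1.6)·(1.6) + (1.6)·(1.6)) / 4 = 21.2/4 = 5.3

S is symmetric (S[j,i] = S[i,j]). Assembling:

S = [[6.5, 3.75, 0.25],
 [3.75, 6.2, 2.85],
 [0.25, 2.85, 5.3]]


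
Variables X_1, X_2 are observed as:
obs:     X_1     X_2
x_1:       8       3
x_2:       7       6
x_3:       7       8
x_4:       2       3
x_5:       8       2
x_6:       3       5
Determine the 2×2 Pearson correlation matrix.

Step 1 — column means:
  mean(X_1) = (8 + 7 + 7 + 2 + 8 + 3) / 6 = 35/6 = 5.8333
  mean(X_2) = (3 + 6 + 8 + 3 + 2 + 5) / 6 = 27/6 = 4.5

Step 2 — sample variances and covariances s[i,j] = (1/(n-1)) · Σ_k (x_{k,i} - mean_i) · (x_{k,j} - mean_j), with n-1 = 5:
  s[X_1,X_1] = ((2.1667)·(2.1667) + (1.1667)·(1.1667) + (1.1667)·(1.1667) + (-3.8333)·(-3.8333) + (2.1667)·(2.1667) + (-2.8333)·(-2.8333)) / 5 = 34.8333/5 = 6.9667
  s[X_1,X_2] = ((2.1667)·(-1.5) + (1.1667)·(1.5) + (1.1667)·(3.5) + (-3.8333)·(-1.5) + (2.1667)·(-2.5) + (-2.8333)·(0.5)) / 5 = 1.5/5 = 0.3
  s[X_2,X_2] = ((-1.5)·(-1.5) + (1.5)·(1.5) + (3.5)·(3.5) + (-1.5)·(-1.5) + (-2.5)·(-2.5) + (0.5)·(0.5)) / 5 = 25.5/5 = 5.1
  Sample standard deviations s_i = √(s[i,i]):
  s(X_1) = √(6.9667) = 2.6394
  s(X_2) = √(5.1) = 2.2583

Step 3 — r_{ij} = s_{ij} / (s_i · s_j):
  r[X_1,X_1] = 1 (diagonal).
  r[X_1,X_2] = 0.3 / (2.6394 · 2.2583) = 0.3 / 5.9607 = 0.0503
  r[X_2,X_2] = 1 (diagonal).

R is symmetric with unit diagonal. Assembling:

R = [[1, 0.0503],
 [0.0503, 1]]
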